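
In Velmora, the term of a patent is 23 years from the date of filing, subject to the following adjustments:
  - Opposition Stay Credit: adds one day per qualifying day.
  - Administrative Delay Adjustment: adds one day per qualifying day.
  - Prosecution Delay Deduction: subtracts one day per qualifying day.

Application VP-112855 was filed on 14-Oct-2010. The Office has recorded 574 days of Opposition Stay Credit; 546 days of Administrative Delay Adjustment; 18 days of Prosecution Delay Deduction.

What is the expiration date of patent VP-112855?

Base term: filing date + 23 years → 14 October 2033.
Opposition Stay Credit: +574 days → 11 May 2035.
Administrative Delay Adjustment: +546 days → 7 November 2036.
Prosecution Delay Deduction: −18 days → 20 October 2036.

2036-10-20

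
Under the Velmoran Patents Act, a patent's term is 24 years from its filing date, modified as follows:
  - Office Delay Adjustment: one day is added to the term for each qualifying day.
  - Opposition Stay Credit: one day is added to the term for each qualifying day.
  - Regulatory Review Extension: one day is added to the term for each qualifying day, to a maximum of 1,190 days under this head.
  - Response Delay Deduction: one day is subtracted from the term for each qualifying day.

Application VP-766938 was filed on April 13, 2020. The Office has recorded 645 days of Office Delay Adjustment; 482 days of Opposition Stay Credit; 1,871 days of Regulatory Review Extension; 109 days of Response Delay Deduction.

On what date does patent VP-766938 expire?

Base term: filing date + 24 years → 13 April 2044.
Office Delay Adjustment: +645 days → 18 January 2046.
Opposition Stay Credit: +482 days → 15 May 2047.
Regulatory Review Extension: 1871 days claimed exceeds the 1190-day cap, so +1190 days → 17 August 2050.
Response Delay Deduction: −109 days → 30 April 2050.

2050-04-30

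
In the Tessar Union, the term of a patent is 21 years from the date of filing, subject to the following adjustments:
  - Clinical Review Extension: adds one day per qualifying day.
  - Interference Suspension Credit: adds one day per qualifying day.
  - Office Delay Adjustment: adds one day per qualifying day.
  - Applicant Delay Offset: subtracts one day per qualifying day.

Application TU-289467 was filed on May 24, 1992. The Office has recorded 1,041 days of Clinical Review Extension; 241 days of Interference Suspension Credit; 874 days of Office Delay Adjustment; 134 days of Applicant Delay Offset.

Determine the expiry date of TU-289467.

Base term: filing date + 21 years → 24 May 2013.
Clinical Review Extension: +1041 days → 30 March 2016.
Interference Suspension Credit: +241 days → 26 November 2016.
Office Delay Adjustment: +874 days → 19 April 2019.
Applicant Delay Offset: −134 days → 6 December 2018.

December 6, 2018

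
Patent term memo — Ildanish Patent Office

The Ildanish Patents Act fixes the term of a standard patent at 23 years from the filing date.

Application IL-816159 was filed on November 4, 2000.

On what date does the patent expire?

2023-11-04

Filing date + 23 years → 4 November 2023.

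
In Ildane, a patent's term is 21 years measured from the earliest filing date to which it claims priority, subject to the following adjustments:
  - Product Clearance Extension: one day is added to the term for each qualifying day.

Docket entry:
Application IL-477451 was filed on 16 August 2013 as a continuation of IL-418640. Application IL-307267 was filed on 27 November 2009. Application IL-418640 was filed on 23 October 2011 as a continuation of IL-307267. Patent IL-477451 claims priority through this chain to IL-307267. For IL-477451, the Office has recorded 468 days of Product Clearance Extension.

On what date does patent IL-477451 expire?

Earliest priority filing: 27 November 2009.
Base term: 27 November 2009 + 21 years → 27 November 2030.
Product Clearance Extension: +468 days → 9 March 2032.

2032-03-09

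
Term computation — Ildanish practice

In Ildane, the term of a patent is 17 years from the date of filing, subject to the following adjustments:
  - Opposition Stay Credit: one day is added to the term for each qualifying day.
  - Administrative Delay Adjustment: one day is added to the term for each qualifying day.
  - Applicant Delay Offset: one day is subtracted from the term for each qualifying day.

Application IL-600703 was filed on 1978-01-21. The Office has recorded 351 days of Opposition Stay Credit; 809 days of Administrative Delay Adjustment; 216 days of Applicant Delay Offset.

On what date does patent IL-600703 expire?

Base term: filing date + 17 years → 21 January 1995.
Opposition Stay Credit: +351 days → 7 January 1996.
Administrative Delay Adjustment: +809 days → 26 March 1998.
Applicant Delay Offset: −216 days → 22 August 1997.

August 22, 1997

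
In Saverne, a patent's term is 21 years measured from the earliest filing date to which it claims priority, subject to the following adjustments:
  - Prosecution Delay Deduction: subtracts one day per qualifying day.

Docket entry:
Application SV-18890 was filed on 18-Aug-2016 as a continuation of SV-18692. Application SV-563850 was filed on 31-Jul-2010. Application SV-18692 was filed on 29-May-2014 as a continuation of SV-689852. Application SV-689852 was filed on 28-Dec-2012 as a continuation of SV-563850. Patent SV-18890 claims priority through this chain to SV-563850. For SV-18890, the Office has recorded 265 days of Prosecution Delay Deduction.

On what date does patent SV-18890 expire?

November 8, 2030

Earliest priority filing: 31 July 2010.
Base term: 31 July 2010 + 21 years → 31 July 2031.
Prosecution Delay Deduction: −265 days → 8 November 2030.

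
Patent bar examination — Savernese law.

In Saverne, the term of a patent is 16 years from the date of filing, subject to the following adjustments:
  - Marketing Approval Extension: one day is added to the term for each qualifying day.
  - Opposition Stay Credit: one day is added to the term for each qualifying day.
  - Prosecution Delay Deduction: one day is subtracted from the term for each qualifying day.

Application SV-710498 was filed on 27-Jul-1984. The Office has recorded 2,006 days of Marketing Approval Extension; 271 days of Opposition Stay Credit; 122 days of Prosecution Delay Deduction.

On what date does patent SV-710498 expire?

2006-06-21

Base term: filing date + 16 years → 27 July 2000.
Marketing Approval Extension: +2006 days → 23 January 2006.
Opposition Stay Credit: +271 days → 21 October 2006.
Prosecution Delay Deduction: −122 days → 21 June 2006.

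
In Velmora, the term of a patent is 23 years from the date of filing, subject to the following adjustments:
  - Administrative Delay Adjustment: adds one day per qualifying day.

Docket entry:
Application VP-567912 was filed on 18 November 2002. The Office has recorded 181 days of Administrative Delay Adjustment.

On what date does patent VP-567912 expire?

2026-05-18

Base term: filing date + 23 years → 18 November 2025.
Administrative Delay Adjustment: +181 days → 18 May 2026.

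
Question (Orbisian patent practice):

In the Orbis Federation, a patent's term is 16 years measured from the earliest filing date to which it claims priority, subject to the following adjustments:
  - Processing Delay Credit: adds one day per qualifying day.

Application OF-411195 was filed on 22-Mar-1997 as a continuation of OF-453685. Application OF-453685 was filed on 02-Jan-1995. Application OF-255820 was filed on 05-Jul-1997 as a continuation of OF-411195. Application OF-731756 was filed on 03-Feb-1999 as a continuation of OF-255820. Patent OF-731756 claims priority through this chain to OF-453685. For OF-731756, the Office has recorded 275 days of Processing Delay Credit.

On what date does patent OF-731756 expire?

Earliest priority filing: 2 January 1995.
Base term: 2 January 1995 + 16 years → 2 January 2011.
Processing Delay Credit: +275 days → 4 October 2011.

October 4, 2011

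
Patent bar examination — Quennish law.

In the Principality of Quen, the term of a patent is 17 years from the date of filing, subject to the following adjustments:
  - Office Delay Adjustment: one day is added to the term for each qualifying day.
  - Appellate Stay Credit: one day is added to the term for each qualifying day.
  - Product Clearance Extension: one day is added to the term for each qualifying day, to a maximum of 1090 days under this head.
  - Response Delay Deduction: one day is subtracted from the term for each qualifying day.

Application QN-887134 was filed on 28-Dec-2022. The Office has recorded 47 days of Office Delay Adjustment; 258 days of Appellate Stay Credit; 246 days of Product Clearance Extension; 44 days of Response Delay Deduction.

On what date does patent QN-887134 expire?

Base term: filing date + 17 years → 28 December 2039.
Office Delay Adjustment: +47 days → 13 February 2040.
Appellate Stay Credit: +258 days → 28 October 2040.
Product Clearance Extension: 246 days (within the 1090-day cap) → +246 days → 1 July 2041.
Response Delay Deduction: −44 days → 18 May 2041.

May 18, 2041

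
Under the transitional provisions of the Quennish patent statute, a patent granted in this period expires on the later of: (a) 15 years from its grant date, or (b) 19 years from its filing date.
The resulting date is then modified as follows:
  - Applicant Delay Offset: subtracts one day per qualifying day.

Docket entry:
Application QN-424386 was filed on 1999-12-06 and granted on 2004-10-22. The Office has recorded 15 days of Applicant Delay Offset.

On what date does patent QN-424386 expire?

(a) grant + 15 years → 22 October 2019.
(b) filing + 19 years → 6 December 2018.
Later of the two: 22 October 2019.
Applicant Delay Offset: −15 days → 7 October 2019.

October 7, 2019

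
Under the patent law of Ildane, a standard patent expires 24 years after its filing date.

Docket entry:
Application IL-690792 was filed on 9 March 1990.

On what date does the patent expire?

2014-03-09

Filing date + 24 years → 9 March 2014.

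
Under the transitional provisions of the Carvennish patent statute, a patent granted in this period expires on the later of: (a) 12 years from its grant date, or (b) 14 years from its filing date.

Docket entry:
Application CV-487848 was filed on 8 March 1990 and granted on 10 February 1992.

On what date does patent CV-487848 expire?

2004-03-08

(a) grant + 12 years → 10 February 2004.
(b) filing + 14 years → 8 March 2004.
Later of the two: 8 March 2004.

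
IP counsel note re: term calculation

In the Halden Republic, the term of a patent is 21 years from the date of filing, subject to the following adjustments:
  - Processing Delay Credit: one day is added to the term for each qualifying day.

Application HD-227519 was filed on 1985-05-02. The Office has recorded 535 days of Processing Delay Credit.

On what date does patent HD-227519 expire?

Base term: filing date + 21 years → 2 May 2006.
Processing Delay Credit: +535 days → 19 October 2007.

October 19, 2007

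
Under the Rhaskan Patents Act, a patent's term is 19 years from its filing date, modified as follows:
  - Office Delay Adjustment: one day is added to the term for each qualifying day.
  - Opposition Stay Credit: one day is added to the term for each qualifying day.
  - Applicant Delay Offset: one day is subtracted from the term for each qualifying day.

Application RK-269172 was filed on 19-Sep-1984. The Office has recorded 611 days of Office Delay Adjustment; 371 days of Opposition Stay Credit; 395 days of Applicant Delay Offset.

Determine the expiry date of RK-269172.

2005-04-28

Base term: filing date + 19 years → 19 September 2003.
Office Delay Adjustment: +611 days → 22 May 2005.
Opposition Stay Credit: +371 days → 28 May 2006.
Applicant Delay Offset: −395 days → 28 April 2005.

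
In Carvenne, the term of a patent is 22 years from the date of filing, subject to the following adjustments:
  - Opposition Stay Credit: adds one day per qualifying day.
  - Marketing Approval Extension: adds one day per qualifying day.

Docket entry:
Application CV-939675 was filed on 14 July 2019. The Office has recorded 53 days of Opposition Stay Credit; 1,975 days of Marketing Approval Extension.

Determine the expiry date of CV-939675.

Base term: filing date + 22 years → 14 July 2041.
Opposition Stay Credit: +53 days → 5 September 2041.
Marketing Approval Extension: +1975 days → 1 February 2047.

February 1, 2047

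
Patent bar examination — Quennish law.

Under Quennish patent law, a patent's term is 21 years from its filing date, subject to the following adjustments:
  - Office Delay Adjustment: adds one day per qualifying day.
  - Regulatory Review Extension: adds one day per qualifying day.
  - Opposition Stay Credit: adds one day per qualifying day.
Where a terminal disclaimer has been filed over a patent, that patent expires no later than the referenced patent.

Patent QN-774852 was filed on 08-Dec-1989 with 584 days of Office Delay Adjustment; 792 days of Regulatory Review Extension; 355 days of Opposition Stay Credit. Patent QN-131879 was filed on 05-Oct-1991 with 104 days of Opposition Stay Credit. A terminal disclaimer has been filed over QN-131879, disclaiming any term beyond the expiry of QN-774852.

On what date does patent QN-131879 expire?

January 17, 2013

Natural term of QN-131879:
  Base: filing + 21 years → 5 October 2012.
  Opposition Stay Credit: +104 days → 17 January 2013.
Expiry of referenced patent QN-774852:
  Base: filing + 21 years → 8 December 2010.
  Office Delay Adjustment: +584 days → 14 July 2012.
  Regulatory Review Extension: +792 days → 14 September 2014.
  Opposition Stay Credit: +355 days → 4 September 2015.
Terminal disclaimer: QN-131879 expires on the earlier of 17 January 2013 and 4 September 2015.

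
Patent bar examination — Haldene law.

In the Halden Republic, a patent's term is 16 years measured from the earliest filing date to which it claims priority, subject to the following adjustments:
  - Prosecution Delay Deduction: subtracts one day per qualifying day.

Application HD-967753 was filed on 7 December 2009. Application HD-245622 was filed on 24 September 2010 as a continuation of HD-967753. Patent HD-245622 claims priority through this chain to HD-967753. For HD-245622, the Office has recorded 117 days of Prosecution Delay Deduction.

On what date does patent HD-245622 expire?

Earliest priority filing: 7 December 2009.
Base term: 7 December 2009 + 16 years → 7 December 2025.
Prosecution Delay Deduction: −117 days → 12 August 2025.

August 12, 2025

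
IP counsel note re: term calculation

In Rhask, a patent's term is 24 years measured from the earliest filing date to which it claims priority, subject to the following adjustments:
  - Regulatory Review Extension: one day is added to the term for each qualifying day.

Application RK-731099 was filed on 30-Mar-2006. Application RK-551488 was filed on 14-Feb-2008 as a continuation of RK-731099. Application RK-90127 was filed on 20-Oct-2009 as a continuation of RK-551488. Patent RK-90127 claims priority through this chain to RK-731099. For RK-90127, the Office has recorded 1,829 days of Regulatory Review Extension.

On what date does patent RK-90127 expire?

Earliest priority filing: 30 March 2006.
Base term: 30 March 2006 + 24 years → 30 March 2030.
Regulatory Review Extension: +1829 days → 2 April 2035.

2035-04-02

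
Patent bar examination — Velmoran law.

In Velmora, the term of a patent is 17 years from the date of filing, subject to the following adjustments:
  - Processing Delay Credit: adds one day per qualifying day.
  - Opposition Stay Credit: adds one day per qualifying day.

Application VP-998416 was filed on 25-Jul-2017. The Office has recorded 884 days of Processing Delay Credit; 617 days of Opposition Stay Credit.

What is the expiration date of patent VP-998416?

Base term: filing date + 17 years → 25 July 2034.
Processing Delay Credit: +884 days → 25 December 2036.
Opposition Stay Credit: +617 days → 3 September 2038.

2038-09-03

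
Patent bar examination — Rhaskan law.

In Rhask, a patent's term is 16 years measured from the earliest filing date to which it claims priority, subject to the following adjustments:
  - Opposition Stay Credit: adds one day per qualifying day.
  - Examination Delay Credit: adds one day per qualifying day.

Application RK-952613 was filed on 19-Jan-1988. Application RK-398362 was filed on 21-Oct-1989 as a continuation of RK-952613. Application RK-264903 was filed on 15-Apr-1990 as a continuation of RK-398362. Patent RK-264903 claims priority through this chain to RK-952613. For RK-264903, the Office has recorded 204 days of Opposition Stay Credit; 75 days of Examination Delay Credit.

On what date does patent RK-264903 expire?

Earliest priority filing: 19 January 1988.
Base term: 19 January 1988 + 16 years → 19 January 2004.
Opposition Stay Credit: +204 days → 10 August 2004.
Examination Delay Credit: +75 days → 24 October 2004.

2004-10-24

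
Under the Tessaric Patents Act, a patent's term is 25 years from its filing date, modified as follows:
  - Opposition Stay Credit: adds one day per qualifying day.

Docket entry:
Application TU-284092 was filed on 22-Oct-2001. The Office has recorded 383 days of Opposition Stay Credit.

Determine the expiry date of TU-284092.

2027-11-09

Base term: filing date + 25 years → 22 October 2026.
Opposition Stay Credit: +383 days → 9 November 2027.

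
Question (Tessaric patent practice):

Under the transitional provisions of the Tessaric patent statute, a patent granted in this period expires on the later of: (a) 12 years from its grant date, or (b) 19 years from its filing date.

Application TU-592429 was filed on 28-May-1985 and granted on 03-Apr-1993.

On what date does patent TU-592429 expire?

(a) grant + 12 years → 3 April 2005.
(b) filing + 19 years → 28 May 2004.
Later of the two: 3 April 2005.

April 3, 2005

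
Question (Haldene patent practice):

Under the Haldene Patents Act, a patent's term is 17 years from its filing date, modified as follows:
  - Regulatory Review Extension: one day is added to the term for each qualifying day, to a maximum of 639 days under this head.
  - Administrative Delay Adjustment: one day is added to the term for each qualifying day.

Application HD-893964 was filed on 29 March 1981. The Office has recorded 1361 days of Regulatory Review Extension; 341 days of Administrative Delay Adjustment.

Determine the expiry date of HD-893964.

Base term: filing date + 17 years → 29 March 1998.
Regulatory Review Extension: 1361 days claimed exceeds the 639-day cap, so +639 days → 28 December 1999.
Administrative Delay Adjustment: +341 days → 3 December 2000.

December 3, 2000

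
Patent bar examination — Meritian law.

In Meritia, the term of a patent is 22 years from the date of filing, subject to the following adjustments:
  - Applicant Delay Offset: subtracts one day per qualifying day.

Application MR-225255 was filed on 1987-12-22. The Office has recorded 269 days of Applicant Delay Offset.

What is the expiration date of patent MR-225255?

2009-03-28

Base term: filing date + 22 years → 22 December 2009.
Applicant Delay Offset: −269 days → 28 March 2009.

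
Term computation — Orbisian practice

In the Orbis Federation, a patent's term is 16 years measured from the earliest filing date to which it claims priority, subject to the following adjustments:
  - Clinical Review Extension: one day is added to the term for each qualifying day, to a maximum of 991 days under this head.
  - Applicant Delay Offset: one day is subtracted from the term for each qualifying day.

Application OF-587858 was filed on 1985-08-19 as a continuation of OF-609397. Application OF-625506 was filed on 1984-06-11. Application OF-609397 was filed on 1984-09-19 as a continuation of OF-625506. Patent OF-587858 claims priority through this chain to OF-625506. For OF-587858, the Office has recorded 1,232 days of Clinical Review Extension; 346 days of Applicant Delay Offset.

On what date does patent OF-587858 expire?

Earliest priority filing: 11 June 1984.
Base term: 11 June 1984 + 16 years → 11 June 2000.
Clinical Review Extension: 1232 days claimed exceeds the 991-day cap, so +991 days → 27 February 2003.
Applicant Delay Offset: −346 days → 18 March 2002.

March 18, 2002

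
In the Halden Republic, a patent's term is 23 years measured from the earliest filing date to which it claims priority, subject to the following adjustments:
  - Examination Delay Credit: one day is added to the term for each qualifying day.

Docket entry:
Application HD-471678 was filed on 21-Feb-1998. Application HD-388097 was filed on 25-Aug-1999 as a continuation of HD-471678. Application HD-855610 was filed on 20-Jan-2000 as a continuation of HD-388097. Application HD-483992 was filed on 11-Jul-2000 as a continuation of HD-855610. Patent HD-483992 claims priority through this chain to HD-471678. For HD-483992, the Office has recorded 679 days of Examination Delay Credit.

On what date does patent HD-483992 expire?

Earliest priority filing: 21 February 1998.
Base term: 21 February 1998 + 23 years → 21 February 2021.
Examination Delay Credit: +679 days → 1 January 2023.

January 1, 2023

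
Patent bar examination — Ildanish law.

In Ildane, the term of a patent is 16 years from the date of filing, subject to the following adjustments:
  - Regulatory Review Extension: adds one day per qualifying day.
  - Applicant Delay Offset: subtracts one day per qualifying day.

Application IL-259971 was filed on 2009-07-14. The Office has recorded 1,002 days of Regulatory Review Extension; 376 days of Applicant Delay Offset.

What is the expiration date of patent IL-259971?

Base term: filing date + 16 years → 14 July 2025.
Regulatory Review Extension: +1002 days → 11 April 2028.
Applicant Delay Offset: −376 days → 1 April 2027.

2027-04-01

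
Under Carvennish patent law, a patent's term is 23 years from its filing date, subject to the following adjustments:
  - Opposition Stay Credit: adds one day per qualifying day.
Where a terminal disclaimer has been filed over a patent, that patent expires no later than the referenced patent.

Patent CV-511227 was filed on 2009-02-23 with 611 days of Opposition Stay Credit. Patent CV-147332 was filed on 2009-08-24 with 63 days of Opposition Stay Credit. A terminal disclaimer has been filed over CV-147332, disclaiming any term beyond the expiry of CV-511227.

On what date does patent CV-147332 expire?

Natural term of CV-147332:
  Base: filing + 23 years → 24 August 2032.
  Opposition Stay Credit: +63 days → 26 October 2032.
Expiry of referenced patent CV-511227:
  Base: filing + 23 years → 23 February 2032.
  Opposition Stay Credit: +611 days → 26 October 2033.
Terminal disclaimer: CV-147332 expires on the earlier of 26 October 2032 and 26 October 2033.

2032-10-26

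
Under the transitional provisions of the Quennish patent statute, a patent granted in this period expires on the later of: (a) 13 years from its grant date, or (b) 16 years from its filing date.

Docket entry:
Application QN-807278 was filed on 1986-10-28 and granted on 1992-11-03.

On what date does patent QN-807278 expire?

November 3, 2005

(a) grant + 13 years → 3 November 2005.
(b) filing + 16 years → 28 October 2002.
Later of the two: 3 November 2005.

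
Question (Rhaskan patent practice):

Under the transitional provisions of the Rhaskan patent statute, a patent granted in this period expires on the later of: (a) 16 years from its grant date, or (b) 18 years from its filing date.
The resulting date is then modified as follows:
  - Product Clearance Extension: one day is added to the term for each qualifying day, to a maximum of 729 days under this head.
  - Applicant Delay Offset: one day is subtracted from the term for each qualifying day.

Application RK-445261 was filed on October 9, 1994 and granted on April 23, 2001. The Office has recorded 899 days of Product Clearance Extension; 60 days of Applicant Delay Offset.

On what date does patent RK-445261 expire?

(a) grant + 16 years → 23 April 2017.
(b) filing + 18 years → 9 October 2012.
Later of the two: 23 April 2017.
Product Clearance Extension: 899 days claimed exceeds the 729-day cap, so +729 days → 22 April 2019.
Applicant Delay Offset: −60 days → 21 February 2019.

2019-02-21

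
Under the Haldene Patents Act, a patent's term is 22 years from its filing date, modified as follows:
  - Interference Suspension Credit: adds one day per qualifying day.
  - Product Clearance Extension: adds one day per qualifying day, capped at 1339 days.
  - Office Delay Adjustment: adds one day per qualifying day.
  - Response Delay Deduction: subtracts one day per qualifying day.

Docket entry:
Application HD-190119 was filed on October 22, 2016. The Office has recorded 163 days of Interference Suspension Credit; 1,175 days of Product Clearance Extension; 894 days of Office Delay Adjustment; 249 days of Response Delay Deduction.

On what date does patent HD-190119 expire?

March 27, 2044

Base term: filing date + 22 years → 22 October 2038.
Interference Suspension Credit: +163 days → 3 April 2039.
Product Clearance Extension: 1175 days (within the 1339-day cap) → +1175 days → 21 June 2042.
Office Delay Adjustment: +894 days → 1 December 2044.
Response Delay Deduction: −249 days → 27 March 2044.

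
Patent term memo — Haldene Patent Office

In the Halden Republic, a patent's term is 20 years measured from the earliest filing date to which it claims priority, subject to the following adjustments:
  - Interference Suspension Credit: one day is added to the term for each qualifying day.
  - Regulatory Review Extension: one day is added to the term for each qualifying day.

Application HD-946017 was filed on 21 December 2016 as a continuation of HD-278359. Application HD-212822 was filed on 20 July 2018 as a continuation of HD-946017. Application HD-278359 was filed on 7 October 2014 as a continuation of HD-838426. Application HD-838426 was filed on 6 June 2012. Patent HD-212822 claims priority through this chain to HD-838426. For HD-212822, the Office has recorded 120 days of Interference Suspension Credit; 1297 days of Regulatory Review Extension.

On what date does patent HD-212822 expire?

Earliest priority filing: 6 June 2012.
Base term: 6 June 2012 + 20 years → 6 June 2032.
Interference Suspension Credit: +120 days → 4 October 2032.
Regulatory Review Extension: +1297 days → 23 April 2036.

April 23, 2036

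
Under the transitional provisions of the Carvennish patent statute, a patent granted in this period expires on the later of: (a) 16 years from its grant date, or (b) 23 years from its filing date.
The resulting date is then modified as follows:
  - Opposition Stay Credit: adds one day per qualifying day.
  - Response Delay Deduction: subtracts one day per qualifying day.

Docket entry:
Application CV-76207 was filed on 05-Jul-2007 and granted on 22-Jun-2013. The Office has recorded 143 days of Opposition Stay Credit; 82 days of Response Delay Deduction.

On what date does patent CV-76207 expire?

September 4, 2030

(a) grant + 16 years → 22 June 2029.
(b) filing + 23 years → 5 July 2030.
Later of the two: 5 July 2030.
Opposition Stay Credit: +143 days → 25 November 2030.
Response Delay Deduction: −82 days → 4 September 2030.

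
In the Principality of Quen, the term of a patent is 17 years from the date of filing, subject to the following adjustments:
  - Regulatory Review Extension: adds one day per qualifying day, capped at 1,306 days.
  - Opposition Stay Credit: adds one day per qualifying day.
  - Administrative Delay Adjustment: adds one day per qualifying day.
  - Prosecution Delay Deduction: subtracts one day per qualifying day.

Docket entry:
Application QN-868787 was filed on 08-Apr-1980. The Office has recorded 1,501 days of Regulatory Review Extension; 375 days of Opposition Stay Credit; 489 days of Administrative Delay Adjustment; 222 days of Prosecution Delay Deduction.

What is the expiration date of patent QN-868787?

August 8, 2002

Base term: filing date + 17 years → 8 April 1997.
Regulatory Review Extension: 1501 days claimed exceeds the 1306-day cap, so +1306 days → 4 November 2000.
Opposition Stay Credit: +375 days → 14 November 2001.
Administrative Delay Adjustment: +489 days → 18 March 2003.
Prosecution Delay Deduction: −222 days → 8 August 2002.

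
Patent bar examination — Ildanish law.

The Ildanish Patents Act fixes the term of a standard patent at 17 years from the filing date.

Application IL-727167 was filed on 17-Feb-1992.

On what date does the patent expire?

Filing date + 17 years → 17 February 2009.

February 17, 2009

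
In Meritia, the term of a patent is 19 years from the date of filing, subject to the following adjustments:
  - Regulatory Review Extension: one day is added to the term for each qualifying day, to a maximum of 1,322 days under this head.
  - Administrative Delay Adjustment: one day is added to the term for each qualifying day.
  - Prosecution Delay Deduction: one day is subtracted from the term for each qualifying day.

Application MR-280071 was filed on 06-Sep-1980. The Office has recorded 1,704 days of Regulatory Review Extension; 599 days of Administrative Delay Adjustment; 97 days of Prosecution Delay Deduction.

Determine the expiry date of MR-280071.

Base term: filing date + 19 years → 6 September 1999.
Regulatory Review Extension: 1704 days claimed exceeds the 1322-day cap, so +1322 days → 20 April 2003.
Administrative Delay Adjustment: +599 days → 9 December 2004.
Prosecution Delay Deduction: −97 days → 3 September 2004.

September 3, 2004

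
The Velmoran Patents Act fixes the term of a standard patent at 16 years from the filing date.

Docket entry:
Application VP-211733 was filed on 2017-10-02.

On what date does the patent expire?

Filing date + 16 years → 2 October 2033.

October 2, 2033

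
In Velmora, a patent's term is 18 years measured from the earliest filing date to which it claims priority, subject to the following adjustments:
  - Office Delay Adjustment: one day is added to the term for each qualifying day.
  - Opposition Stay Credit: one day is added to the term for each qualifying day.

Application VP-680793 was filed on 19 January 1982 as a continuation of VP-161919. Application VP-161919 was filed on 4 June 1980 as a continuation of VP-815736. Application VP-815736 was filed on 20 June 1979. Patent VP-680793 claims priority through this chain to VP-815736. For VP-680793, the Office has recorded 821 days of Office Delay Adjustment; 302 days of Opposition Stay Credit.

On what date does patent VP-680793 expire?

2000-07-17

Earliest priority filing: 20 June 1979.
Base term: 20 June 1979 + 18 years → 20 June 1997.
Office Delay Adjustment: +821 days → 19 September 1999.
Opposition Stay Credit: +302 days → 17 July 2000.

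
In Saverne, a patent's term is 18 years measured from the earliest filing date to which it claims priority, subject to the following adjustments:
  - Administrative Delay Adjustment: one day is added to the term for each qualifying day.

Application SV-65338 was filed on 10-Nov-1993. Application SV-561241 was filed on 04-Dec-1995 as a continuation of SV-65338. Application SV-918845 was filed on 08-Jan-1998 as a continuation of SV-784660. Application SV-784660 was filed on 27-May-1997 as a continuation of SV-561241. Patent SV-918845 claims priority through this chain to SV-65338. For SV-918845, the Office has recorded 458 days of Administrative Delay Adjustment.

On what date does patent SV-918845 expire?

Earliest priority filing: 10 November 1993.
Base term: 10 November 1993 + 18 years → 10 November 2011.
Administrative Delay Adjustment: +458 days → 10 February 2013.

February 10, 2013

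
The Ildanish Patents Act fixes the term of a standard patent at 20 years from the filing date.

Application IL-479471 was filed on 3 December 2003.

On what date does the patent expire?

December 3, 2023

Filing date + 20 years → 3 December 2023.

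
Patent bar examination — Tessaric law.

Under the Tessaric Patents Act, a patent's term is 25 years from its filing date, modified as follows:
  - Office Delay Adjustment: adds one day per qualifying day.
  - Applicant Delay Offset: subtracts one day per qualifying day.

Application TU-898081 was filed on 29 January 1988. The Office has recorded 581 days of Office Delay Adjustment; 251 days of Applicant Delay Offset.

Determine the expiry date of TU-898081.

Base term: filing date + 25 years → 29 January 2013.
Office Delay Adjustment: +581 days → 2 September 2014.
Applicant Delay Offset: −251 days → 25 December 2013.

2013-12-25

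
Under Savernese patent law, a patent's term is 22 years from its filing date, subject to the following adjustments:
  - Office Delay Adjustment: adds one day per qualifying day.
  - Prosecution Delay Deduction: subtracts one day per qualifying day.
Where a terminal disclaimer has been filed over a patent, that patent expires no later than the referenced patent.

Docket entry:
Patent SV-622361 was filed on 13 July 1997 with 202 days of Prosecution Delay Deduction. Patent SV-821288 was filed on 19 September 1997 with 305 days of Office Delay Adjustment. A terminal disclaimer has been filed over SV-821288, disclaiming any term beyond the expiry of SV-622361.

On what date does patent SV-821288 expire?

Natural term of SV-821288:
  Base: filing + 22 years → 19 September 2019.
  Office Delay Adjustment: +305 days → 20 July 2020.
Expiry of referenced patent SV-622361:
  Base: filing + 22 years → 13 July 2019.
  Prosecution Delay Deduction: −202 days → 23 December 2018.
Terminal disclaimer: SV-821288 expires on the earlier of 20 July 2020 and 23 December 2018.

2018-12-23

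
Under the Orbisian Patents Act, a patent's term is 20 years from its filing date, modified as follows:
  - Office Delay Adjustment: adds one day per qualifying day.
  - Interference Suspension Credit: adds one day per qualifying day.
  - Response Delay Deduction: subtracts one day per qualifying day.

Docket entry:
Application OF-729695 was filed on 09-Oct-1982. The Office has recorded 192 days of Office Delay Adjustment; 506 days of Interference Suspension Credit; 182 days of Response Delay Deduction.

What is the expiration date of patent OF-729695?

2004-03-08

Base term: filing date + 20 years → 9 October 2002.
Office Delay Adjustment: +192 days → 19 April 2003.
Interference Suspension Credit: +506 days → 6 September 2004.
Response Delay Deduction: −182 days → 8 March 2004.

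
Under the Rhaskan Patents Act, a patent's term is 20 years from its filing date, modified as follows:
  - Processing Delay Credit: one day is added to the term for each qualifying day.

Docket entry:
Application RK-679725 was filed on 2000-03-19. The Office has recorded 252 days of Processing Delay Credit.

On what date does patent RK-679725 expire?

2020-11-26

Base term: filing date + 20 years → 19 March 2020.
Processing Delay Credit: +252 days → 26 November 2020.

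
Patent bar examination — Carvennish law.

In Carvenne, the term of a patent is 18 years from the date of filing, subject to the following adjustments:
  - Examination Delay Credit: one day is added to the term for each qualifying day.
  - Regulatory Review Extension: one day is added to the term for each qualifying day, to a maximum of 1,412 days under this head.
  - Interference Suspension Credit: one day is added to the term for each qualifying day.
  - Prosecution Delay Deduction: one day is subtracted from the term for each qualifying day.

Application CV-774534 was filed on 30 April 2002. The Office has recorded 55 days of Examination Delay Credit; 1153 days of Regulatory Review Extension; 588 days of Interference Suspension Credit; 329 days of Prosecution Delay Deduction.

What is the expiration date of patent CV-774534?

Base term: filing date + 18 years → 30 April 2020.
Examination Delay Credit: +55 days → 24 June 2020.
Regulatory Review Extension: 1153 days (within the 1412-day cap) → +1153 days → 21 August 2023.
Interference Suspension Credit: +588 days → 31 March 2025.
Prosecution Delay Deduction: −329 days → 6 May 2024.

2024-05-06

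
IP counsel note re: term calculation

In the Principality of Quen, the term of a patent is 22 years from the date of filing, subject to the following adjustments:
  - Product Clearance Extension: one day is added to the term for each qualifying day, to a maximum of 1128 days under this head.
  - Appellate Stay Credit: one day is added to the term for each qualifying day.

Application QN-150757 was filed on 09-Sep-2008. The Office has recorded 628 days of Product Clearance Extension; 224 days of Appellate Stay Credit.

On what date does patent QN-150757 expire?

Base term: filing date + 22 years → 9 September 2030.
Product Clearance Extension: 628 days (within the 1128-day cap) → +628 days → 29 May 2032.
Appellate Stay Credit: +224 days → 8 January 2033.

January 8, 2033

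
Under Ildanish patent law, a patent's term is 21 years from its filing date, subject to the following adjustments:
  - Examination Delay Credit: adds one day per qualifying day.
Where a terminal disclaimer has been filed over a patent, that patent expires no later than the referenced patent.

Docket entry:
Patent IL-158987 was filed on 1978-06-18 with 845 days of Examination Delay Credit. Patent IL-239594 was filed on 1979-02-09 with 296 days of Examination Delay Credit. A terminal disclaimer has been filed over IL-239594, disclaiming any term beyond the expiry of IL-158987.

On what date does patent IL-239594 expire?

December 1, 2000

Natural term of IL-239594:
  Base: filing + 21 years → 9 February 2000.
  Examination Delay Credit: +296 days → 1 December 2000.
Expiry of referenced patent IL-158987:
  Base: filing + 21 years → 18 June 1999.
  Examination Delay Credit: +845 days → 10 October 2001.
Terminal disclaimer: IL-239594 expires on the earlier of 1 December 2000 and 10 October 2001.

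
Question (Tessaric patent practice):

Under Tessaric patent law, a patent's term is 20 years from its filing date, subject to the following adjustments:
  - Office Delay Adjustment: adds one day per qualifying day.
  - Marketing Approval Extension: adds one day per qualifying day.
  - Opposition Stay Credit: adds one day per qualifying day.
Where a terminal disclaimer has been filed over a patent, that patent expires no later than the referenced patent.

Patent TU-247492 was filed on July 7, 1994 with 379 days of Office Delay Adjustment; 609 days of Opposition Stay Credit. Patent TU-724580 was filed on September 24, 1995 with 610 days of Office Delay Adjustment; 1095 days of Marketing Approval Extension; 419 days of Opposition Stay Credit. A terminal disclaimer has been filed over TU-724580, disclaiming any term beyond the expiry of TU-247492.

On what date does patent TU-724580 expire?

Natural term of TU-724580:
  Base: filing + 20 years → 24 September 2015.
  Office Delay Adjustment: +610 days → 26 May 2017.
  Marketing Approval Extension: +1095 days → 25 May 2020.
  Opposition Stay Credit: +419 days → 18 July 2021.
Expiry of referenced patent TU-247492:
  Base: filing + 20 years → 7 July 2014.
  Office Delay Adjustment: +379 days → 21 July 2015.
  Opposition Stay Credit: +609 days → 21 March 2017.
Terminal disclaimer: TU-724580 expires on the earlier of 18 July 2021 and 21 March 2017.

2017-03-21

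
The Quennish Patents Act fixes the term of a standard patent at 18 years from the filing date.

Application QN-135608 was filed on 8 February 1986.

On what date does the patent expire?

Filing date + 18 years → 8 February 2004.

2004-02-08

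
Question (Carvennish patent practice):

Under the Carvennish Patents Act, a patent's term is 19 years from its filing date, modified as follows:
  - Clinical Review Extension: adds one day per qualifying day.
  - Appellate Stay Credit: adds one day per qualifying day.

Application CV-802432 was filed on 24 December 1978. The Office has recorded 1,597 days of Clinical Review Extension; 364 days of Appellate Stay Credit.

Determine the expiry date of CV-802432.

Base term: filing date + 19 years → 24 December 1997.
Clinical Review Extension: +1597 days → 9 May 2002.
Appellate Stay Credit: +364 days → 8 May 2003.

May 8, 2003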